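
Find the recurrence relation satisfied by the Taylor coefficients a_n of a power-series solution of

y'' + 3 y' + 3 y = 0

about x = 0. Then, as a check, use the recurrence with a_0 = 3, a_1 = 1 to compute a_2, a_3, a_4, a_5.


Substitute y = sum_n a_n x^n.
y''(x) has coefficient (n+2)(n+1) a_{n+2} at x^n;
3 y'(x) has coefficient 3 (n+1) a_{n+1} at x^n;
3 y(x) has coefficient 3 a_n at x^n.
Matching x^n: (n+2)(n+1) a_{n+2} + 3 (n+1) a_{n+1} + 3 a_n = 0.
Thus a_{n+2} = [-3 (n+1) a_{n+1} - 3 a_n] / ((n+1)(n+2)).

Check with a_0 = 3, a_1 = 1 (apply the recurrence for n = 0, 1, 2, 3): a_0 = 3, a_1 = 1, a_2 = -6, a_3 = 11/2, a_4 = -21/8, a_5 = 3/4.

a_(n+2) = [-3 (n+1) a_(n+1) - 3 a_n] / ((n+1)(n+2)); check: a_0 = 3, a_1 = 1, a_2 = -6, a_3 = 11/2, a_4 = -21/8, a_5 = 3/4


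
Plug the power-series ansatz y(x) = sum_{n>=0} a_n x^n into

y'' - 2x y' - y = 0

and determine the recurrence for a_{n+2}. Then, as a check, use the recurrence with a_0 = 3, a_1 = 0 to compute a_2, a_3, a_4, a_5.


Substitute y = sum_n a_n x^n.
y''(x) has coefficient (n+2)(n+1) a_{n+2} at x^n;
-2 x y'(x) has coefficient -2 n a_n at x^n (shift);
-y(x) has coefficient -1 a_n at x^n.
Matching x^n: (n+2)(n+1) a_{n+2} + (-2n - 1) a_n = 0.
Thus a_{n+2} = (2n + 1) / ((n+1)(n+2)) * a_n.

Check with a_0 = 3, a_1 = 0 (apply the recurrence for n = 0, 1, 2, 3): a_0 = 3, a_1 = 0, a_2 = 3/2, a_3 = 0, a_4 = 5/8, a_5 = 0.

a_(n+2) = (2n + 1) / ((n+1)(n+2)) * a_n; check: a_0 = 3, a_1 = 0, a_2 = 3/2, a_3 = 0, a_4 = 5/8, a_5 = 0


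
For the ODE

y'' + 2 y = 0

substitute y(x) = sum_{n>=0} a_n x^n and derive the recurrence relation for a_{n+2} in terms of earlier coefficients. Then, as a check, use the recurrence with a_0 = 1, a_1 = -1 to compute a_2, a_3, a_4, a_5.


Substitute y = sum_n a_n x^n into y'' + (const) y = 0.
y''(x) = sum_{n>=0} (n+2)(n+1) a_{n+2} x^n.
The ODE becomes sum_n [(n+2)(n+1) a_{n+2} + 2 a_n] x^n = 0.
Setting each coefficient to zero gives the recurrence:
  (n+2)(n+1) a_{n+2} + 2 a_n = 0,
  a_{n+2} = -2 / ((n+1)(n+2)) a_n.

Check with a_0 = 1, a_1 = -1 (apply the recurrence for n = 0, 1, 2, 3): a_0 = 1, a_1 = -1, a_2 = -1, a_3 = 1/3, a_4 = 1/6, a_5 = -1/30.

a_{n+2} = -2/((n+1)(n+2)) * a_n; check: a_0 = 1, a_1 = -1, a_2 = -1, a_3 = 1/3, a_4 = 1/6, a_5 = -1/30


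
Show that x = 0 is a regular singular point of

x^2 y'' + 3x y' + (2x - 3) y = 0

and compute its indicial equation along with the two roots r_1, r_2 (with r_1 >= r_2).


Divide by x^2 to reach normal form y'' + P_1(x) y' + P_2(x) y = 0 with P_1(x) = 3/x and P_2(x) = 2/x - 3/x^2.
x = 0 is a singular point because the y'-coefficient 3/x has a pole at x = 0 and the y-coefficient 2/x - 3/x^2 has a pole at x = 0.
It is a regular singular point because x P_1(x) = p(x) = 3 and x^2 P_2(x) = q(x) = 2x - 3 are polynomials, hence analytic at x = 0.
p(0) = 3,  q(0) = -3.
Indicial equation: r(r-1) + p(0) r + q(0) = 0, i.e. r^2 + (p(0) - 1) r + q(0) = 0, i.e. r^2 + 2 r - 3 = 0.
Discriminant: (2)^2 - 4(-3) = 16, so r = (-2 ± 4)/2.
Solving: r_1 = 1, r_2 = -3.

indicial: r^2 + 2 r - 3 = 0; roots r_1 = 1, r_2 = -3


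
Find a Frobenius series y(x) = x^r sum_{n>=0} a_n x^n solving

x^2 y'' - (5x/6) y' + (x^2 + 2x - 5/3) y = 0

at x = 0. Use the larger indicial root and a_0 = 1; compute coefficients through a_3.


Write in Frobenius form y'' + (p(x)/x) y' + (q(x)/x^2) y = 0:
  p(x) = -5/6,  q(x) = x^2 + 2x - 5/3.
Indicial equation: r(r-1) + (-5/6) r + (-5/3) = 0 -> roots r_1 = 5/2, r_2 = -2/3.
Take r = r_1 = 5/2. Let y(x) = x^r sum_{n>=0} a_n x^n with a_0 = 1.
Substitute y = x^r sum a_n x^n and match x^{r+n}. The recurrence is
  D(n) a_n + 2 a_{n-1} + 1 a_{n-2} = 0,  where D(n) = (r+n)(r+n-1) + (-5/6)(r+n) + (-5/3).
  a_n = [-2 a_{n-1} - 1 a_{n-2}] / D(n).
Since the indicial polynomial factors as (r - r_1)(r - r_2), D(n) = (r_1 + n - r_1)(r_1 + n - r_2) = n(n + 19/6).
Evaluating step by step (a_0 = 1):
  n = 1: D(1) = 1(1 + 19/6) = 25/6; numerator = -2(1) = -2; a_1 = (-2)/(25/6) = -12/25
  n = 2: D(2) = 2(2 + 19/6) = 31/3; numerator = -2(-12/25) - 1(1) = -1/25; a_2 = (-1/25)/(31/3) = -3/775
  n = 3: D(3) = 3(3 + 19/6) = 37/2; numerator = -2(-3/775) - 1(-12/25) = 378/775; a_3 = (378/775)/(37/2) = 756/28675

r = 5/2; a_0 = 1; a_1 = -12/25; a_2 = -3/775; a_3 = 756/28675


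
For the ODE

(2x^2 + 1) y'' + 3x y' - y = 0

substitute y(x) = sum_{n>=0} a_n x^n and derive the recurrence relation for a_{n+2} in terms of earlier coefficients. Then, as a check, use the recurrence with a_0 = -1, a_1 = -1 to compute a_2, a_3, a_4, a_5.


Substitute y = sum_n a_n x^n.
(1 + 2 x^2) y'' contributes (n+2)(n+1) a_{n+2} + 2 n(n-1) a_n at x^n.
3 x y'(x) contributes 3 n a_n at x^n.
-y(x) contributes -1 a_n at x^n.
Matching x^n: (n+2)(n+1) a_{n+2} + (2 n(n-1) + 3 n - 1) a_n = 0.
Thus a_{n+2} = (-2 n(n-1) - 3 n + 1) / ((n+1)(n+2)) * a_n.

Check with a_0 = -1, a_1 = -1 (apply the recurrence for n = 0, 1, 2, 3): a_0 = -1, a_1 = -1, a_2 = -1/2, a_3 = 1/3, a_4 = 3/8, a_5 = -1/3.

a_(n+2) = (-2 n(n-1) - 3 n + 1) / ((n+1)(n+2)) * a_n; check: a_0 = -1, a_1 = -1, a_2 = -1/2, a_3 = 1/3, a_4 = 3/8, a_5 = -1/3


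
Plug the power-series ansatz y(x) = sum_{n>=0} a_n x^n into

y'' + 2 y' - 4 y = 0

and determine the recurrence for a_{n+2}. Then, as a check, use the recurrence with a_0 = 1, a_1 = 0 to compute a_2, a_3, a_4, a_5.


Substitute y = sum_n a_n x^n.
y''(x) has coefficient (n+2)(n+1) a_{n+2} at x^n;
2 y'(x) has coefficient 2 (n+1) a_{n+1} at x^n;
-4 y(x) has coefficient -4 a_n at x^n.
Matching x^n: (n+2)(n+1) a_{n+2} + 2 (n+1) a_{n+1} - 4 a_n = 0.
Thus a_{n+2} = [-2 (n+1) a_{n+1} + 4 a_n] / ((n+1)(n+2)).

Check with a_0 = 1, a_1 = 0 (apply the recurrence for n = 0, 1, 2, 3): a_0 = 1, a_1 = 0, a_2 = 2, a_3 = -4/3, a_4 = 4/3, a_5 = -4/5.

a_(n+2) = [-2 (n+1) a_(n+1) + 4 a_n] / ((n+1)(n+2)); check: a_0 = 1, a_1 = 0, a_2 = 2, a_3 = -4/3, a_4 = 4/3, a_5 = -4/5


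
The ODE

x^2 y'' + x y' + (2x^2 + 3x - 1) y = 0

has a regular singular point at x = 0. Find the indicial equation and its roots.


Divide by x^2 to reach normal form y'' + P_1(x) y' + P_2(x) y = 0 with P_1(x) = 1/x and P_2(x) = 2 + 3/x - 1/x^2.
x = 0 is a singular point because the y'-coefficient 1/x has a pole at x = 0 and the y-coefficient 2 + 3/x - 1/x^2 has a pole at x = 0.
It is a regular singular point because x P_1(x) = p(x) = 1 and x^2 P_2(x) = q(x) = 2x^2 + 3x - 1 are polynomials, hence analytic at x = 0.
p(0) = 1,  q(0) = -1.
Indicial equation: r(r-1) + p(0) r + q(0) = 0, i.e. r^2 + (p(0) - 1) r + q(0) = 0, i.e. r^2 - 1 = 0.
Discriminant: (0)^2 - 4(-1) = 4, so r = (0 ± 2)/2.
Solving: r_1 = 1, r_2 = -1.

indicial: r^2 - 1 = 0; roots r_1 = 1, r_2 = -1


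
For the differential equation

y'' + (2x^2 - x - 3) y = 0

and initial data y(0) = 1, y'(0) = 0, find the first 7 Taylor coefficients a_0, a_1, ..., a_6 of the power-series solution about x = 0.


Ansatz: y(x) = sum_{n>=0} a_n x^n, so y'(x) = sum_{n>=1} n a_n x^(n-1) and y''(x) = sum_{n>=2} n(n-1) a_n x^(n-2).
Substitute into P(x) y'' + Q(x) y' + R(x) y = 0 with P(x) = 1, Q(x) = 0, R(x) = 2x^2 - x - 3, and match powers of x.
Initial conditions: a_0 = 1, a_1 = 0.
Setting the coefficient of each power of x to zero and solving order by order (substituting the coefficients already found):
  x^0: 2 a_2 - 3 a_0 = 0  ->  2 a_2 = 3 a_0 = 3  ->  a_2 = 3/2
  x^1: 6 a_3 - 3 a_1 - a_0 = 0  ->  6 a_3 = 3 a_1 + a_0 = 1  ->  a_3 = 1/6
  x^2: 12 a_4 - 3 a_2 - a_1 + 2 a_0 = 0  ->  12 a_4 = 3 a_2 + a_1 - 2 a_0 = 5/2  ->  a_4 = 5/24
  x^3: 20 a_5 - 3 a_3 - a_2 + 2 a_1 = 0  ->  20 a_5 = 3 a_3 + a_2 - 2 a_1 = 2  ->  a_5 = 1/10
  x^4: 30 a_6 - 3 a_4 - a_3 + 2 a_2 = 0  ->  30 a_6 = 3 a_4 + a_3 - 2 a_2 = -53/24  ->  a_6 = -53/720
Truncated series: y(x) = 1 + (3/2) x^2 + (1/6) x^3 + (5/24) x^4 + (1/10) x^5 - (53/720) x^6 + O(x^7).

a_0 = 1; a_1 = 0; a_2 = 3/2; a_3 = 1/6; a_4 = 5/24; a_5 = 1/10; a_6 = -53/720


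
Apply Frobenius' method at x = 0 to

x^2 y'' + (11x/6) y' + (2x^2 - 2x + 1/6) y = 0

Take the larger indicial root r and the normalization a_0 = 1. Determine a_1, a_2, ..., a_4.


Write in Frobenius form y'' + (p(x)/x) y' + (q(x)/x^2) y = 0:
  p(x) = 11/6,  q(x) = 2x^2 - 2x + 1/6.
Indicial equation: r(r-1) + (11/6) r + (1/6) = 0 -> roots r_1 = -1/3, r_2 = -1/2.
Take r = r_1 = -1/3. Let y(x) = x^r sum_{n>=0} a_n x^n with a_0 = 1.
Substitute y = x^r sum a_n x^n and match x^{r+n}. The recurrence is
  D(n) a_n - 2 a_{n-1} + 2 a_{n-2} = 0,  where D(n) = (r+n)(r+n-1) + (11/6)(r+n) + (1/6).
  a_n = [2 a_{n-1} - 2 a_{n-2}] / D(n).
Since the indicial polynomial factors as (r - r_1)(r - r_2), D(n) = (r_1 + n - r_1)(r_1 + n - r_2) = n(n + 1/6).
Evaluating step by step (a_0 = 1):
  n = 1: D(1) = 1(1 + 1/6) = 7/6; numerator = 2(1) = 2; a_1 = (2)/(7/6) = 12/7
  n = 2: D(2) = 2(2 + 1/6) = 13/3; numerator = 2(12/7) - 2(1) = 10/7; a_2 = (10/7)/(13/3) = 30/91
  n = 3: D(3) = 3(3 + 1/6) = 19/2; numerator = 2(30/91) - 2(12/7) = -36/13; a_3 = (-36/13)/(19/2) = -72/247
  n = 4: D(4) = 4(4 + 1/6) = 50/3; numerator = 2(-72/247) - 2(30/91) = -2148/1729; a_4 = (-2148/1729)/(50/3) = -3222/43225

r = -1/3; a_0 = 1; a_1 = 12/7; a_2 = 30/91; a_3 = -72/247; a_4 = -3222/43225


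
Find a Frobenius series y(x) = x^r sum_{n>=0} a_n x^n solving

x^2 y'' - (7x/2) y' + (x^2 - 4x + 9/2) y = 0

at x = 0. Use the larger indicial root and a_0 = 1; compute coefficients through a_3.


Write in Frobenius form y'' + (p(x)/x) y' + (q(x)/x^2) y = 0:
  p(x) = -7/2,  q(x) = x^2 - 4x + 9/2.
Indicial equation: r(r-1) + (-7/2) r + (9/2) = 0 -> roots r_1 = 3, r_2 = 3/2.
Take r = r_1 = 3. Let y(x) = x^r sum_{n>=0} a_n x^n with a_0 = 1.
Substitute y = x^r sum a_n x^n and match x^{r+n}. The recurrence is
  D(n) a_n - 4 a_{n-1} + 1 a_{n-2} = 0,  where D(n) = (r+n)(r+n-1) + (-7/2)(r+n) + (9/2).
  a_n = [4 a_{n-1} - 1 a_{n-2}] / D(n).
Since the indicial polynomial factors as (r - r_1)(r - r_2), D(n) = (r_1 + n - r_1)(r_1 + n - r_2) = n(n + 3/2).
Evaluating step by step (a_0 = 1):
  n = 1: D(1) = 1(1 + 3/2) = 5/2; numerator = 4(1) = 4; a_1 = (4)/(5/2) = 8/5
  n = 2: D(2) = 2(2 + 3/2) = 7; numerator = 4(8/5) - 1(1) = 27/5; a_2 = (27/5)/(7) = 27/35
  n = 3: D(3) = 3(3 + 3/2) = 27/2; numerator = 4(27/35) - 1(8/5) = 52/35; a_3 = (52/35)/(27/2) = 104/945

r = 3; a_0 = 1; a_1 = 8/5; a_2 = 27/35; a_3 = 104/945


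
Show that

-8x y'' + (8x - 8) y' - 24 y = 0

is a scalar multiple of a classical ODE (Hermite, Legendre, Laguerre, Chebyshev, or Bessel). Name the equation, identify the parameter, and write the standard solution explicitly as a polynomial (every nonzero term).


All three coefficients share the factor -8; dividing through by -8 gives  x y'' + (1 - x) y' + 3 y = 0.
This matches the Laguerre equation x y'' + (1 - x) y' + n y = 0 with n = 3; the polynomial solution is L_3(x).
With y = sum_k a_k x^k, matching x^k gives (k+1)k a_{k+1} + (k+1) a_{k+1} - k a_k + n a_k = 0, i.e. (k+1)^2 a_{k+1} = (k - n) a_k = (k - 3) a_k. The right side vanishes at k = 3, so the series terminates at degree 3.
Standard normalization L_n(0) = 1 gives a_0 = 1. Work upward with a_{k+1} = (k - 3) a_k / (k+1)^2:
  a_1 = (0 - 3)(1) / 1^2 = -3/1 = -3
  a_2 = (1 - 3)(-3) / 2^2 = 6/4 = 3/2
  a_3 = (2 - 3)(3/2) / 3^2 = (-3/2)/9 = -1/6
Hence L_3(x) = -x^3/6 + 3 x^2/2 - 3 x + 1.

L_3(x); series = -x^3/6 + 3 x^2/2 - 3 x + 1


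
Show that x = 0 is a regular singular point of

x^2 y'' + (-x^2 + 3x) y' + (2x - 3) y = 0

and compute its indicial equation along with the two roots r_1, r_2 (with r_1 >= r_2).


Divide by x^2 to reach normal form y'' + P_1(x) y' + P_2(x) y = 0 with P_1(x) = -1 + 3/x and P_2(x) = 2/x - 3/x^2.
x = 0 is a singular point because the y'-coefficient -1 + 3/x has a pole at x = 0 and the y-coefficient 2/x - 3/x^2 has a pole at x = 0.
It is a regular singular point because x P_1(x) = p(x) = 3 - x and x^2 P_2(x) = q(x) = 2x - 3 are polynomials, hence analytic at x = 0.
p(0) = 3,  q(0) = -3.
Indicial equation: r(r-1) + p(0) r + q(0) = 0, i.e. r^2 + (p(0) - 1) r + q(0) = 0, i.e. r^2 + 2 r - 3 = 0.
Discriminant: (2)^2 - 4(-3) = 16, so r = (-2 ± 4)/2.
Solving: r_1 = 1, r_2 = -3.

indicial: r^2 + 2 r - 3 = 0; roots r_1 = 1, r_2 = -3


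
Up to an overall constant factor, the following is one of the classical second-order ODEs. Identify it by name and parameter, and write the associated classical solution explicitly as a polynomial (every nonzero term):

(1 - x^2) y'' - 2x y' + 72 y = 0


The equation is already in a standard form:  (1 - x^2) y'' - 2x y' + 72 y = 0.
This matches the Legendre equation (1 - x^2) y'' - 2x y' + n(n+1) y = 0 (note the -2x y' term) with n(n+1) = 72, so n = 8; the polynomial solution is P_8(x).
With y = sum_k a_k x^k, matching x^k gives (k+2)(k+1) a_{k+2} = [k(k+1) - n(n+1)] a_k = (k - 8)(k + 9) a_k. The right side vanishes at k = 8, so the series with the parity of 8 terminates at degree 8.
Standard normalization (P_n(1) = 1): leading coefficient (2n)!/(2^n (n!)^2) = 20922789888000/(256*1625702400) = 6435/128, so a_8 = 6435/128. Work downward with a_k = (k+1)(k+2) a_{k+2} / ((k - 8)(k + 9)):
  a_6 = (7)(8)(6435/128) / ((6 - 8)(6 + 9)) = (45045/16)/(-30) = -3003/32
  a_4 = (5)(6)(-3003/32) / ((4 - 8)(4 + 9)) = (-45045/16)/(-52) = 3465/64
  a_2 = (3)(4)(3465/64) / ((2 - 8)(2 + 9)) = (10395/16)/(-66) = -315/32
  a_0 = (1)(2)(-315/32) / ((0 - 8)(0 + 9)) = (-315/16)/(-72) = 35/128
Hence P_8(x) = 6435 x^8/128 - 3003 x^6/32 + 3465 x^4/64 - 315 x^2/32 + 35/128.

P_8(x); series = 6435 x^8/128 - 3003 x^6/32 + 3465 x^4/64 - 315 x^2/32 + 35/128


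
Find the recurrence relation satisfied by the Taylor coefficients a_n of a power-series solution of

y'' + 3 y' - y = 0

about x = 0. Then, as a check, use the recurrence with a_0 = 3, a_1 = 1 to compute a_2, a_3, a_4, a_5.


Substitute y = sum_n a_n x^n.
y''(x) has coefficient (n+2)(n+1) a_{n+2} at x^n;
3 y'(x) has coefficient 3 (n+1) a_{n+1} at x^n;
-y(x) has coefficient -1 a_n at x^n.
Matching x^n: (n+2)(n+1) a_{n+2} + 3 (n+1) a_{n+1} - 1 a_n = 0.
Thus a_{n+2} = [-3 (n+1) a_{n+1} + 1 a_n] / ((n+1)(n+2)).

Check with a_0 = 3, a_1 = 1 (apply the recurrence for n = 0, 1, 2, 3): a_0 = 3, a_1 = 1, a_2 = 0, a_3 = 1/6, a_4 = -1/8, a_5 = 1/12.

a_(n+2) = [-3 (n+1) a_(n+1) + 1 a_n] / ((n+1)(n+2)); check: a_0 = 3, a_1 = 1, a_2 = 0, a_3 = 1/6, a_4 = -1/8, a_5 = 1/12


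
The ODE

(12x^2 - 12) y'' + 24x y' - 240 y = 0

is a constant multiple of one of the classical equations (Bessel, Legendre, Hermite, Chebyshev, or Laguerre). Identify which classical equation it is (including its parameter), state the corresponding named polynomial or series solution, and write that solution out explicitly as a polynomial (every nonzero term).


All three coefficients share the factor -12; dividing through by -12 gives  (1 - x^2) y'' - 2x y' + 20 y = 0.
This matches the Legendre equation (1 - x^2) y'' - 2x y' + n(n+1) y = 0 (note the -2x y' term) with n(n+1) = 20, so n = 4; the polynomial solution is P_4(x).
With y = sum_k a_k x^k, matching x^k gives (k+2)(k+1) a_{k+2} = [k(k+1) - n(n+1)] a_k = (k - 4)(k + 5) a_k. The right side vanishes at k = 4, so the series with the parity of 4 terminates at degree 4.
Standard normalization (P_n(1) = 1): leading coefficient (2n)!/(2^n (n!)^2) = 40320/(16*576) = 35/8, so a_4 = 35/8. Work downward with a_k = (k+1)(k+2) a_{k+2} / ((k - 4)(k + 5)):
  a_2 = (3)(4)(35/8) / ((2 - 4)(2 + 5)) = (105/2)/(-14) = -15/4
  a_0 = (1)(2)(-15/4) / ((0 - 4)(0 + 5)) = (-15/2)/(-20) = 3/8
Hence P_4(x) = 35 x^4/8 - 15 x^2/4 + 3/8.

P_4(x); series = 35 x^4/8 - 15 x^2/4 + 3/8


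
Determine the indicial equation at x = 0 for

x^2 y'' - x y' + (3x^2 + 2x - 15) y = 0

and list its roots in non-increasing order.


Divide by x^2 to reach normal form y'' + P_1(x) y' + P_2(x) y = 0 with P_1(x) = -1/x and P_2(x) = 3 + 2/x - 15/x^2.
x = 0 is a singular point because the y'-coefficient -1/x has a pole at x = 0 and the y-coefficient 3 + 2/x - 15/x^2 has a pole at x = 0.
It is a regular singular point because x P_1(x) = p(x) = -1 and x^2 P_2(x) = q(x) = 3x^2 + 2x - 15 are polynomials, hence analytic at x = 0.
p(0) = -1,  q(0) = -15.
Indicial equation: r(r-1) + p(0) r + q(0) = 0, i.e. r^2 + (p(0) - 1) r + q(0) = 0, i.e. r^2 - 2 r - 15 = 0.
Discriminant: (-2)^2 - 4(-15) = 64, so r = (2 ± 8)/2.
Solving: r_1 = 5, r_2 = -3.

indicial: r^2 - 2 r - 15 = 0; roots r_1 = 5, r_2 = -3


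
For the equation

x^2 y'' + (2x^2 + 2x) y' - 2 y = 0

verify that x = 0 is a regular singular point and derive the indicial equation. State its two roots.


Divide by x^2 to reach normal form y'' + P_1(x) y' + P_2(x) y = 0 with P_1(x) = 2 + 2/x and P_2(x) = -2/x^2.
x = 0 is a singular point because the y'-coefficient 2 + 2/x has a pole at x = 0 and the y-coefficient -2/x^2 has a pole at x = 0.
It is a regular singular point because x P_1(x) = p(x) = 2x + 2 and x^2 P_2(x) = q(x) = -2 are polynomials, hence analytic at x = 0.
p(0) = 2,  q(0) = -2.
Indicial equation: r(r-1) + p(0) r + q(0) = 0, i.e. r^2 + (p(0) - 1) r + q(0) = 0, i.e. r^2 + 1 r - 2 = 0.
Discriminant: (1)^2 - 4(-2) = 9, so r = (-1 ± 3)/2.
Solving: r_1 = 1, r_2 = -2.

indicial: r^2 + 1 r - 2 = 0; roots r_1 = 1, r_2 = -2


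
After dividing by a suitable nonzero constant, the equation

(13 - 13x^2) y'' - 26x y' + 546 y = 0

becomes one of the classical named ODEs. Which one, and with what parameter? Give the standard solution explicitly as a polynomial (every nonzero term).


All three coefficients share the factor 13; dividing through by 13 gives  (1 - x^2) y'' - 2x y' + 42 y = 0.
This matches the Legendre equation (1 - x^2) y'' - 2x y' + n(n+1) y = 0 (note the -2x y' term) with n(n+1) = 42, so n = 6; the polynomial solution is P_6(x).
With y = sum_k a_k x^k, matching x^k gives (k+2)(k+1) a_{k+2} = [k(k+1) - n(n+1)] a_k = (k - 6)(k + 7) a_k. The right side vanishes at k = 6, so the series with the parity of 6 terminates at degree 6.
Standard normalization (P_n(1) = 1): leading coefficient (2n)!/(2^n (n!)^2) = 479001600/(64*518400) = 231/16, so a_6 = 231/16. Work downward with a_k = (k+1)(k+2) a_{k+2} / ((k - 6)(k + 7)):
  a_4 = (5)(6)(231/16) / ((4 - 6)(4 + 7)) = (3465/8)/(-22) = -315/16
  a_2 = (3)(4)(-315/16) / ((2 - 6)(2 + 7)) = (-945/4)/(-36) = 105/16
  a_0 = (1)(2)(105/16) / ((0 - 6)(0 + 7)) = (105/8)/(-42) = -5/16
Hence P_6(x) = 231 x^6/16 - 315 x^4/16 + 105 x^2/16 - 5/16.

P_6(x); series = 231 x^6/16 - 315 x^4/16 + 105 x^2/16 - 5/16


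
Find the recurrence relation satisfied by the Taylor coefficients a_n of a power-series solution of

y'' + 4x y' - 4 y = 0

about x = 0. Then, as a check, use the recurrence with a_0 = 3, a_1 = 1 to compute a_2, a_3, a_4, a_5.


Substitute y = sum_n a_n x^n.
y''(x) has coefficient (n+2)(n+1) a_{n+2} at x^n;
4 x y'(x) has coefficient 4 n a_n at x^n (shift);
-4 y(x) has coefficient -4 a_n at x^n.
Matching x^n: (n+2)(n+1) a_{n+2} + (4n - 4) a_n = 0.
Thus a_{n+2} = (-4n + 4) / ((n+1)(n+2)) * a_n.

Check with a_0 = 3, a_1 = 1 (apply the recurrence for n = 0, 1, 2, 3): a_0 = 3, a_1 = 1, a_2 = 6, a_3 = 0, a_4 = -2, a_5 = 0.

a_(n+2) = (-4n + 4) / ((n+1)(n+2)) * a_n; check: a_0 = 3, a_1 = 1, a_2 = 6, a_3 = 0, a_4 = -2, a_5 = 0


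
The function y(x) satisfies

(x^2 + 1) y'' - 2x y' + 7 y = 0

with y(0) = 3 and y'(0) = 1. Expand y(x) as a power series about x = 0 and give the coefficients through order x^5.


Ansatz: y(x) = sum_{n>=0} a_n x^n, so y'(x) = sum_{n>=1} n a_n x^(n-1) and y''(x) = sum_{n>=2} n(n-1) a_n x^(n-2).
Substitute into P(x) y'' + Q(x) y' + R(x) y = 0 with P(x) = x^2 + 1, Q(x) = -2x, R(x) = 7, and match powers of x.
Initial conditions: a_0 = 3, a_1 = 1.
Setting the coefficient of each power of x to zero and solving order by order (substituting the coefficients already found):
  x^0: 2 a_2 + 7 a_0 = 0  ->  2 a_2 = -7 a_0 = -21  ->  a_2 = -21/2
  x^1: 6 a_3 + 5 a_1 = 0  ->  6 a_3 = -5 a_1 = -5  ->  a_3 = -5/6
  x^2: 12 a_4 + 5 a_2 = 0  ->  12 a_4 = -5 a_2 = 105/2  ->  a_4 = 35/8
  x^3: 20 a_5 + 7 a_3 = 0  ->  20 a_5 = -7 a_3 = 35/6  ->  a_5 = 7/24
Truncated series: y(x) = 3 + x - (21/2) x^2 - (5/6) x^3 + (35/8) x^4 + (7/24) x^5 + O(x^6).

a_0 = 3; a_1 = 1; a_2 = -21/2; a_3 = -5/6; a_4 = 35/8; a_5 = 7/24


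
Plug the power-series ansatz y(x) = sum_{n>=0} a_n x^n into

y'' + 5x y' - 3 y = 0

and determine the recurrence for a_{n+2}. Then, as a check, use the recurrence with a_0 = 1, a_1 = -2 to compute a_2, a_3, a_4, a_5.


Substitute y = sum_n a_n x^n.
y''(x) has coefficient (n+2)(n+1) a_{n+2} at x^n;
5 x y'(x) has coefficient 5 n a_n at x^n (shift);
-3 y(x) has coefficient -3 a_n at x^n.
Matching x^n: (n+2)(n+1) a_{n+2} + (5n - 3) a_n = 0.
Thus a_{n+2} = (-5n + 3) / ((n+1)(n+2)) * a_n.

Check with a_0 = 1, a_1 = -2 (apply the recurrence for n = 0, 1, 2, 3): a_0 = 1, a_1 = -2, a_2 = 3/2, a_3 = 2/3, a_4 = -7/8, a_5 = -2/5.

a_(n+2) = (-5n + 3) / ((n+1)(n+2)) * a_n; check: a_0 = 1, a_1 = -2, a_2 = 3/2, a_3 = 2/3, a_4 = -7/8, a_5 = -2/5


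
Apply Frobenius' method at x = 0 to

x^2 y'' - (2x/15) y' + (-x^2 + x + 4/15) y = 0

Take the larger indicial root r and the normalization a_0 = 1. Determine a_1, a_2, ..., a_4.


Write in Frobenius form y'' + (p(x)/x) y' + (q(x)/x^2) y = 0:
  p(x) = -2/15,  q(x) = -x^2 + x + 4/15.
Indicial equation: r(r-1) + (-2/15) r + (4/15) = 0 -> roots r_1 = 4/5, r_2 = 1/3.
Take r = r_1 = 4/5. Let y(x) = x^r sum_{n>=0} a_n x^n with a_0 = 1.
Substitute y = x^r sum a_n x^n and match x^{r+n}. The recurrence is
  D(n) a_n + 1 a_{n-1} - 1 a_{n-2} = 0,  where D(n) = (r+n)(r+n-1) + (-2/15)(r+n) + (4/15).
  a_n = [-1 a_{n-1} + 1 a_{n-2}] / D(n).
Since the indicial polynomial factors as (r - r_1)(r - r_2), D(n) = (r_1 + n - r_1)(r_1 + n - r_2) = n(n + 7/15).
Evaluating step by step (a_0 = 1):
  n = 1: D(1) = 1(1 + 7/15) = 22/15; numerator = -1(1) = -1; a_1 = (-1)/(22/15) = -15/22
  n = 2: D(2) = 2(2 + 7/15) = 74/15; numerator = -1(-15/22) + 1(1) = 37/22; a_2 = (37/22)/(74/15) = 15/44
  n = 3: D(3) = 3(3 + 7/15) = 52/5; numerator = -1(15/44) + 1(-15/22) = -45/44; a_3 = (-45/44)/(52/5) = -225/2288
  n = 4: D(4) = 4(4 + 7/15) = 268/15; numerator = -1(-225/2288) + 1(15/44) = 1005/2288; a_4 = (1005/2288)/(268/15) = 225/9152

r = 4/5; a_0 = 1; a_1 = -15/22; a_2 = 15/44; a_3 = -225/2288; a_4 = 225/9152


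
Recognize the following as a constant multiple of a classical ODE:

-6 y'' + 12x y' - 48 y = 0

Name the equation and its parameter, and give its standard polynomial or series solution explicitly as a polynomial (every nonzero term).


All three coefficients share the factor -6; dividing through by -6 gives  y'' - 2x y' + 8 y = 0.
This matches the Hermite equation y'' - 2x y' + 2n y = 0 with 2n = 8, so n = 4; the polynomial solution is H_4(x).
With y = sum_k a_k x^k, matching x^k gives (k+2)(k+1) a_{k+2} = 2(k - n) a_k = 2(k - 4) a_k. The right side vanishes at k = 4, so the series with the parity of 4 terminates at degree 4.
Standard normalization: leading coefficient of H_n is 2^n, so a_4 = 2^4 = 16. Work downward with a_k = (k+1)(k+2) a_{k+2} / (2(k - n)):
  a_2 = (3)(4)(16) / (2(2 - 4)) = 192/(-4) = -48
  a_0 = (1)(2)(-48) / (2(0 - 4)) = -96/(-8) = 12
Hence H_4(x) = 16 x^4 - 48 x^2 + 12.

H_4(x); series = 16 x^4 - 48 x^2 + 12


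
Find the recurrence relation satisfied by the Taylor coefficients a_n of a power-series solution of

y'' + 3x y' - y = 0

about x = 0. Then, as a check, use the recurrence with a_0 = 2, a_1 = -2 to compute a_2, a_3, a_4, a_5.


Substitute y = sum_n a_n x^n.
y''(x) has coefficient (n+2)(n+1) a_{n+2} at x^n;
3 x y'(x) has coefficient 3 n a_n at x^n (shift);
-y(x) has coefficient -1 a_n at x^n.
Matching x^n: (n+2)(n+1) a_{n+2} + (3n - 1) a_n = 0.
Thus a_{n+2} = (-3n + 1) / ((n+1)(n+2)) * a_n.

Check with a_0 = 2, a_1 = -2 (apply the recurrence for n = 0, 1, 2, 3): a_0 = 2, a_1 = -2, a_2 = 1, a_3 = 2/3, a_4 = -5/12, a_5 = -4/15.

a_(n+2) = (-3n + 1) / ((n+1)(n+2)) * a_n; check: a_0 = 2, a_1 = -2, a_2 = 1, a_3 = 2/3, a_4 = -5/12, a_5 = -4/15


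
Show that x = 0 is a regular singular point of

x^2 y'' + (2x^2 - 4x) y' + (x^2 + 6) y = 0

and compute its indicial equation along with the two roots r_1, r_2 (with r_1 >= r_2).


Divide by x^2 to reach normal form y'' + P_1(x) y' + P_2(x) y = 0 with P_1(x) = 2 - 4/x and P_2(x) = 1 + 6/x^2.
x = 0 is a singular point because the y'-coefficient 2 - 4/x has a pole at x = 0 and the y-coefficient 1 + 6/x^2 has a pole at x = 0.
It is a regular singular point because x P_1(x) = p(x) = 2x - 4 and x^2 P_2(x) = q(x) = x^2 + 6 are polynomials, hence analytic at x = 0.
p(0) = -4,  q(0) = 6.
Indicial equation: r(r-1) + p(0) r + q(0) = 0, i.e. r^2 + (p(0) - 1) r + q(0) = 0, i.e. r^2 - 5 r + 6 = 0.
Discriminant: (-5)^2 - 4(6) = 1, so r = (5 ± 1)/2.
Solving: r_1 = 3, r_2 = 2.

indicial: r^2 - 5 r + 6 = 0; roots r_1 = 3, r_2 = 2


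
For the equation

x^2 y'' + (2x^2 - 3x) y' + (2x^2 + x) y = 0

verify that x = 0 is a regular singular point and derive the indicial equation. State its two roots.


Divide by x^2 to reach normal form y'' + P_1(x) y' + P_2(x) y = 0 with P_1(x) = 2 - 3/x and P_2(x) = 2 + 1/x.
x = 0 is a singular point because the y'-coefficient 2 - 3/x has a pole at x = 0 and the y-coefficient 2 + 1/x has a pole at x = 0.
It is a regular singular point because x P_1(x) = p(x) = 2x - 3 and x^2 P_2(x) = q(x) = 2x^2 + x are polynomials, hence analytic at x = 0.
p(0) = -3,  q(0) = 0.
Indicial equation: r(r-1) + p(0) r + q(0) = 0, i.e. r^2 + (p(0) - 1) r + q(0) = 0, i.e. r^2 - 4 r = 0.
Discriminant: (-4)^2 - 4(0) = 16, so r = (4 ± 4)/2.
Solving: r_1 = 4, r_2 = 0.

indicial: r^2 - 4 r = 0; roots r_1 = 4, r_2 = 0


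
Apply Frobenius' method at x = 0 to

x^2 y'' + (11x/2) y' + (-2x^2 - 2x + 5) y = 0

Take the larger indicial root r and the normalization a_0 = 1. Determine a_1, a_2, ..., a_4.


Write in Frobenius form y'' + (p(x)/x) y' + (q(x)/x^2) y = 0:
  p(x) = 11/2,  q(x) = -2x^2 - 2x + 5.
Indicial equation: r(r-1) + (11/2) r + (5) = 0 -> roots r_1 = -2, r_2 = -5/2.
Take r = r_1 = -2. Let y(x) = x^r sum_{n>=0} a_n x^n with a_0 = 1.
Substitute y = x^r sum a_n x^n and match x^{r+n}. The recurrence is
  D(n) a_n - 2 a_{n-1} - 2 a_{n-2} = 0,  where D(n) = (r+n)(r+n-1) + (11/2)(r+n) + (5).
  a_n = [2 a_{n-1} + 2 a_{n-2}] / D(n).
Since the indicial polynomial factors as (r - r_1)(r - r_2), D(n) = (r_1 + n - r_1)(r_1 + n - r_2) = n(n + 1/2).
Evaluating step by step (a_0 = 1):
  n = 1: D(1) = 1(1 + 1/2) = 3/2; numerator = 2(1) = 2; a_1 = (2)/(3/2) = 4/3
  n = 2: D(2) = 2(2 + 1/2) = 5; numerator = 2(4/3) + 2(1) = 14/3; a_2 = (14/3)/(5) = 14/15
  n = 3: D(3) = 3(3 + 1/2) = 21/2; numerator = 2(14/15) + 2(4/3) = 68/15; a_3 = (68/15)/(21/2) = 136/315
  n = 4: D(4) = 4(4 + 1/2) = 18; numerator = 2(136/315) + 2(14/15) = 172/63; a_4 = (172/63)/(18) = 86/567

r = -2; a_0 = 1; a_1 = 4/3; a_2 = 14/15; a_3 = 136/315; a_4 = 86/567


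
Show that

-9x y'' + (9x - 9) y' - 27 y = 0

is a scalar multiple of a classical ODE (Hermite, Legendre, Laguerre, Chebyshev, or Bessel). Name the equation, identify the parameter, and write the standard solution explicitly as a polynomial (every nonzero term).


All three coefficients share the factor -9; dividing through by -9 gives  x y'' + (1 - x) y' + 3 y = 0.
This matches the Laguerre equation x y'' + (1 - x) y' + n y = 0 with n = 3; the polynomial solution is L_3(x).
With y = sum_k a_k x^k, matching x^k gives (k+1)k a_{k+1} + (k+1) a_{k+1} - k a_k + n a_k = 0, i.e. (k+1)^2 a_{k+1} = (k - n) a_k = (k - 3) a_k. The right side vanishes at k = 3, so the series terminates at degree 3.
Standard normalization L_n(0) = 1 gives a_0 = 1. Work upward with a_{k+1} = (k - 3) a_k / (k+1)^2:
  a_1 = (0 - 3)(1) / 1^2 = -3/1 = -3
  a_2 = (1 - 3)(-3) / 2^2 = 6/4 = 3/2
  a_3 = (2 - 3)(3/2) / 3^2 = (-3/2)/9 = -1/6
Hence L_3(x) = -x^3/6 + 3 x^2/2 - 3 x + 1.

L_3(x); series = -x^3/6 + 3 x^2/2 - 3 x + 1


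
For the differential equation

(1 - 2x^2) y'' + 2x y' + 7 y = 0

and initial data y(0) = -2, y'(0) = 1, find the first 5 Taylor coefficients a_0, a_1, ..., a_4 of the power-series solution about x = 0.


Ansatz: y(x) = sum_{n>=0} a_n x^n, so y'(x) = sum_{n>=1} n a_n x^(n-1) and y''(x) = sum_{n>=2} n(n-1) a_n x^(n-2).
Substitute into P(x) y'' + Q(x) y' + R(x) y = 0 with P(x) = 1 - 2x^2, Q(x) = 2x, R(x) = 7, and match powers of x.
Initial conditions: a_0 = -2, a_1 = 1.
Setting the coefficient of each power of x to zero and solving order by order (substituting the coefficients already found):
  x^0: 2 a_2 + 7 a_0 = 0  ->  2 a_2 = -7 a_0 = 14  ->  a_2 = 7
  x^1: 6 a_3 + 9 a_1 = 0  ->  6 a_3 = -9 a_1 = -9  ->  a_3 = -3/2
  x^2: 12 a_4 + 7 a_2 = 0  ->  12 a_4 = -7 a_2 = -49  ->  a_4 = -49/12
Truncated series: y(x) = -2 + x + 7 x^2 - (3/2) x^3 - (49/12) x^4 + O(x^5).

a_0 = -2; a_1 = 1; a_2 = 7; a_3 = -3/2; a_4 = -49/12


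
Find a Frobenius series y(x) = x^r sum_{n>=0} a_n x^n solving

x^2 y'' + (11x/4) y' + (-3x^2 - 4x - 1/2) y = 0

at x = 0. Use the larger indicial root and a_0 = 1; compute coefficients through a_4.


Write in Frobenius form y'' + (p(x)/x) y' + (q(x)/x^2) y = 0:
  p(x) = 11/4,  q(x) = -3x^2 - 4x - 1/2.
Indicial equation: r(r-1) + (11/4) r + (-1/2) = 0 -> roots r_1 = 1/4, r_2 = -2.
Take r = r_1 = 1/4. Let y(x) = x^r sum_{n>=0} a_n x^n with a_0 = 1.
Substitute y = x^r sum a_n x^n and match x^{r+n}. The recurrence is
  D(n) a_n - 4 a_{n-1} - 3 a_{n-2} = 0,  where D(n) = (r+n)(r+n-1) + (11/4)(r+n) + (-1/2).
  a_n = [4 a_{n-1} + 3 a_{n-2}] / D(n).
Since the indicial polynomial factors as (r - r_1)(r - r_2), D(n) = (r_1 + n - r_1)(r_1 + n - r_2) = n(n + 9/4).
Evaluating step by step (a_0 = 1):
  n = 1: D(1) = 1(1 + 9/4) = 13/4; numerator = 4(1) = 4; a_1 = (4)/(13/4) = 16/13
  n = 2: D(2) = 2(2 + 9/4) = 17/2; numerator = 4(16/13) + 3(1) = 103/13; a_2 = (103/13)/(17/2) = 206/221
  n = 3: D(3) = 3(3 + 9/4) = 63/4; numerator = 4(206/221) + 3(16/13) = 1640/221; a_3 = (1640/221)/(63/4) = 6560/13923
  n = 4: D(4) = 4(4 + 9/4) = 25; numerator = 4(6560/13923) + 3(206/221) = 65174/13923; a_4 = (65174/13923)/(25) = 65174/348075

r = 1/4; a_0 = 1; a_1 = 16/13; a_2 = 206/221; a_3 = 6560/13923; a_4 = 65174/348075


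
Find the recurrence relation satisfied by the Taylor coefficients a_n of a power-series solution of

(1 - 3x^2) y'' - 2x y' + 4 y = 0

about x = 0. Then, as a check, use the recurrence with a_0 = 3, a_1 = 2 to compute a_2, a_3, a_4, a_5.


Substitute y = sum_n a_n x^n.
(1 - 3 x^2) y'' contributes (n+2)(n+1) a_{n+2} - 3 n(n-1) a_n at x^n.
-2 x y'(x) contributes -2 n a_n at x^n.
4 y(x) contributes 4 a_n at x^n.
Matching x^n: (n+2)(n+1) a_{n+2} + (-3 n(n-1) - 2 n + 4) a_n = 0.
Thus a_{n+2} = (3 n(n-1) + 2 n - 4) / ((n+1)(n+2)) * a_n.

Check with a_0 = 3, a_1 = 2 (apply the recurrence for n = 0, 1, 2, 3): a_0 = 3, a_1 = 2, a_2 = -6, a_3 = -2/3, a_4 = -3, a_5 = -2/3.

a_(n+2) = (3 n(n-1) + 2 n - 4) / ((n+1)(n+2)) * a_n; check: a_0 = 3, a_1 = 2, a_2 = -6, a_3 = -2/3, a_4 = -3, a_5 = -2/3


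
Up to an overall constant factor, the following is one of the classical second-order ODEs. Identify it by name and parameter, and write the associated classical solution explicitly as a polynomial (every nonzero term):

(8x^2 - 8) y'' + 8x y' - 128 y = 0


All three coefficients share the factor -8; dividing through by -8 gives  (1 - x^2) y'' - x y' + 16 y = 0.
This matches the Chebyshev equation (1 - x^2) y'' - x y' + n^2 y = 0 (note the -x y' term, not -2x y') with n^2 = 16, so n = 4; the polynomial solution is T_4(x).
With y = sum_k a_k x^k, matching x^k gives (k+2)(k+1) a_{k+2} = (k^2 - n^2) a_k = (k - 4)(k + 4) a_k. The right side vanishes at k = 4, so the series with the parity of 4 terminates at degree 4.
Standard normalization: leading coefficient of T_n is 2^(n-1), so a_4 = 2^3 = 8. Work downward with a_k = (k+1)(k+2) a_{k+2} / ((k - 4)(k + 4)):
  a_2 = (3)(4)(8) / ((2 - 4)(2 + 4)) = 96/(-12) = -8
  a_0 = (1)(2)(-8) / ((0 - 4)(0 + 4)) = -16/(-16) = 1
Hence T_4(x) = 8 x^4 - 8 x^2 + 1.

T_4(x); series = 8 x^4 - 8 x^2 + 1


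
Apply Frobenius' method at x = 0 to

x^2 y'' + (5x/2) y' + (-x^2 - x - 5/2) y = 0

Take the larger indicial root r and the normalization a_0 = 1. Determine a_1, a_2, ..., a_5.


Write in Frobenius form y'' + (p(x)/x) y' + (q(x)/x^2) y = 0:
  p(x) = 5/2,  q(x) = -x^2 - x - 5/2.
Indicial equation: r(r-1) + (5/2) r + (-5/2) = 0 -> roots r_1 = 1, r_2 = -5/2.
Take r = r_1 = 1. Let y(x) = x^r sum_{n>=0} a_n x^n with a_0 = 1.
Substitute y = x^r sum a_n x^n and match x^{r+n}. The recurrence is
  D(n) a_n - 1 a_{n-1} - 1 a_{n-2} = 0,  where D(n) = (r+n)(r+n-1) + (5/2)(r+n) + (-5/2).
  a_n = [1 a_{n-1} + 1 a_{n-2}] / D(n).
Since the indicial polynomial factors as (r - r_1)(r - r_2), D(n) = (r_1 + n - r_1)(r_1 + n - r_2) = n(n + 7/2).
Evaluating step by step (a_0 = 1):
  n = 1: D(1) = 1(1 + 7/2) = 9/2; numerator = 1(1) = 1; a_1 = (1)/(9/2) = 2/9
  n = 2: D(2) = 2(2 + 7/2) = 11; numerator = 1(2/9) + 1(1) = 11/9; a_2 = (11/9)/(11) = 1/9
  n = 3: D(3) = 3(3 + 7/2) = 39/2; numerator = 1(1/9) + 1(2/9) = 1/3; a_3 = (1/3)/(39/2) = 2/117
  n = 4: D(4) = 4(4 + 7/2) = 30; numerator = 1(2/117) + 1(1/9) = 5/39; a_4 = (5/39)/(30) = 1/234
  n = 5: D(5) = 5(5 + 7/2) = 85/2; numerator = 1(1/234) + 1(2/117) = 5/234; a_5 = (5/234)/(85/2) = 1/1989

r = 1; a_0 = 1; a_1 = 2/9; a_2 = 1/9; a_3 = 2/117; a_4 = 1/234; a_5 = 1/1989


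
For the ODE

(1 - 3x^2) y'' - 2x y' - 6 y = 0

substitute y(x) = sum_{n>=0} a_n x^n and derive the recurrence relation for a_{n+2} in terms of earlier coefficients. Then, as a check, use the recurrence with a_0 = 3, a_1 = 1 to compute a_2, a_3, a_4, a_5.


Substitute y = sum_n a_n x^n.
(1 - 3 x^2) y'' contributes (n+2)(n+1) a_{n+2} - 3 n(n-1) a_n at x^n.
-2 x y'(x) contributes -2 n a_n at x^n.
-6 y(x) contributes -6 a_n at x^n.
Matching x^n: (n+2)(n+1) a_{n+2} + (-3 n(n-1) - 2 n - 6) a_n = 0.
Thus a_{n+2} = (3 n(n-1) + 2 n + 6) / ((n+1)(n+2)) * a_n.

Check with a_0 = 3, a_1 = 1 (apply the recurrence for n = 0, 1, 2, 3): a_0 = 3, a_1 = 1, a_2 = 9, a_3 = 4/3, a_4 = 12, a_5 = 2.

a_(n+2) = (3 n(n-1) + 2 n + 6) / ((n+1)(n+2)) * a_n; check: a_0 = 3, a_1 = 1, a_2 = 9, a_3 = 4/3, a_4 = 12, a_5 = 2


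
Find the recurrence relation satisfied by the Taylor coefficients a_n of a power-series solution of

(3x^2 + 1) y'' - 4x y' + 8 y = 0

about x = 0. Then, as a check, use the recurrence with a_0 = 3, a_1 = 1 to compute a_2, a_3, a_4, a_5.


Substitute y = sum_n a_n x^n.
(1 + 3 x^2) y'' contributes (n+2)(n+1) a_{n+2} + 3 n(n-1) a_n at x^n.
-4 x y'(x) contributes -4 n a_n at x^n.
8 y(x) contributes 8 a_n at x^n.
Matching x^n: (n+2)(n+1) a_{n+2} + (3 n(n-1) - 4 n + 8) a_n = 0.
Thus a_{n+2} = (-3 n(n-1) + 4 n - 8) / ((n+1)(n+2)) * a_n.

Check with a_0 = 3, a_1 = 1 (apply the recurrence for n = 0, 1, 2, 3): a_0 = 3, a_1 = 1, a_2 = -12, a_3 = -2/3, a_4 = 6, a_5 = 7/15.

a_(n+2) = (-3 n(n-1) + 4 n - 8) / ((n+1)(n+2)) * a_n; check: a_0 = 3, a_1 = 1, a_2 = -12, a_3 = -2/3, a_4 = 6, a_5 = 7/15


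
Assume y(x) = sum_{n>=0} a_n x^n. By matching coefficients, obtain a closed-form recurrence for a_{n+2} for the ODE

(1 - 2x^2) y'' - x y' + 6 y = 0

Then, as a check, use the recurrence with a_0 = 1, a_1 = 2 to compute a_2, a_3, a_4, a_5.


Substitute y = sum_n a_n x^n.
(1 - 2 x^2) y'' contributes (n+2)(n+1) a_{n+2} - 2 n(n-1) a_n at x^n.
-x y'(x) contributes -n a_n at x^n.
6 y(x) contributes 6 a_n at x^n.
Matching x^n: (n+2)(n+1) a_{n+2} + (-2 n(n-1) - n + 6) a_n = 0.
Thus a_{n+2} = (2 n(n-1) + n - 6) / ((n+1)(n+2)) * a_n.

Check with a_0 = 1, a_1 = 2 (apply the recurrence for n = 0, 1, 2, 3): a_0 = 1, a_1 = 2, a_2 = -3, a_3 = -5/3, a_4 = 0, a_5 = -3/4.

a_(n+2) = (2 n(n-1) + n - 6) / ((n+1)(n+2)) * a_n; check: a_0 = 1, a_1 = 2, a_2 = -3, a_3 = -5/3, a_4 = 0, a_5 = -3/4


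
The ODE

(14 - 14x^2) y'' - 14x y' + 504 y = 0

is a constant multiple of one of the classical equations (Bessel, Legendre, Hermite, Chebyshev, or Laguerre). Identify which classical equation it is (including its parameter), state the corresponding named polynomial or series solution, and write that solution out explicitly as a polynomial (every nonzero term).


All three coefficients share the factor 14; dividing through by 14 gives  (1 - x^2) y'' - x y' + 36 y = 0.
This matches the Chebyshev equation (1 - x^2) y'' - x y' + n^2 y = 0 (note the -x y' term, not -2x y') with n^2 = 36, so n = 6; the polynomial solution is T_6(x).
With y = sum_k a_k x^k, matching x^k gives (k+2)(k+1) a_{k+2} = (k^2 - n^2) a_k = (k - 6)(k + 6) a_k. The right side vanishes at k = 6, so the series with the parity of 6 terminates at degree 6.
Standard normalization: leading coefficient of T_n is 2^(n-1), so a_6 = 2^5 = 32. Work downward with a_k = (k+1)(k+2) a_{k+2} / ((k - 6)(k + 6)):
  a_4 = (5)(6)(32) / ((4 - 6)(4 + 6)) = 960/(-20) = -48
  a_2 = (3)(4)(-48) / ((2 - 6)(2 + 6)) = -576/(-32) = 18
  a_0 = (1)(2)(18) / ((0 - 6)(0 + 6)) = 36/(-36) = -1
Hence T_6(x) = 32 x^6 - 48 x^4 + 18 x^2 - 1.

T_6(x); series = 32 x^6 - 48 x^4 + 18 x^2 - 1


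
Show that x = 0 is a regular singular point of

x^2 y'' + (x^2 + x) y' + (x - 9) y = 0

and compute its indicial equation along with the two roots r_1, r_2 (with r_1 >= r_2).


Divide by x^2 to reach normal form y'' + P_1(x) y' + P_2(x) y = 0 with P_1(x) = 1 + 1/x and P_2(x) = 1/x - 9/x^2.
x = 0 is a singular point because the y'-coefficient 1 + 1/x has a pole at x = 0 and the y-coefficient 1/x - 9/x^2 has a pole at x = 0.
It is a regular singular point because x P_1(x) = p(x) = x + 1 and x^2 P_2(x) = q(x) = x - 9 are polynomials, hence analytic at x = 0.
p(0) = 1,  q(0) = -9.
Indicial equation: r(r-1) + p(0) r + q(0) = 0, i.e. r^2 + (p(0) - 1) r + q(0) = 0, i.e. r^2 - 9 = 0.
Discriminant: (0)^2 - 4(-9) = 36, so r = (0 ± 6)/2.
Solving: r_1 = 3, r_2 = -3.

indicial: r^2 - 9 = 0; roots r_1 = 3, r_2 = -3


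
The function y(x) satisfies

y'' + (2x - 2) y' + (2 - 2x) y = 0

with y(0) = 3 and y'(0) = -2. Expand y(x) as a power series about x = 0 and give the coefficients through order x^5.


Ansatz: y(x) = sum_{n>=0} a_n x^n, so y'(x) = sum_{n>=1} n a_n x^(n-1) and y''(x) = sum_{n>=2} n(n-1) a_n x^(n-2).
Substitute into P(x) y'' + Q(x) y' + R(x) y = 0 with P(x) = 1, Q(x) = 2x - 2, R(x) = 2 - 2x, and match powers of x.
Initial conditions: a_0 = 3, a_1 = -2.
Setting the coefficient of each power of x to zero and solving order by order (substituting the coefficients already found):
  x^0: 2 a_2 - 2 a_1 + 2 a_0 = 0  ->  2 a_2 = 2 a_1 - 2 a_0 = -10  ->  a_2 = -5
  x^1: 6 a_3 - 4 a_2 + 4 a_1 - 2 a_0 = 0  ->  6 a_3 = 4 a_2 - 4 a_1 + 2 a_0 = -6  ->  a_3 = -1
  x^2: 12 a_4 - 6 a_3 + 6 a_2 - 2 a_1 = 0  ->  12 a_4 = 6 a_3 - 6 a_2 + 2 a_1 = 20  ->  a_4 = 5/3
  x^3: 20 a_5 - 8 a_4 + 8 a_3 - 2 a_2 = 0  ->  20 a_5 = 8 a_4 - 8 a_3 + 2 a_2 = 34/3  ->  a_5 = 17/30
Truncated series: y(x) = 3 - 2 x - 5 x^2 - x^3 + (5/3) x^4 + (17/30) x^5 + O(x^6).

a_0 = 3; a_1 = -2; a_2 = -5; a_3 = -1; a_4 = 5/3; a_5 = 17/30


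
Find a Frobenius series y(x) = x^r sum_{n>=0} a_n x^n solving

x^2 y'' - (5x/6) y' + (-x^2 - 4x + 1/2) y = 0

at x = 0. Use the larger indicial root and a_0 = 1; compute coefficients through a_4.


Write in Frobenius form y'' + (p(x)/x) y' + (q(x)/x^2) y = 0:
  p(x) = -5/6,  q(x) = -x^2 - 4x + 1/2.
Indicial equation: r(r-1) + (-5/6) r + (1/2) = 0 -> roots r_1 = 3/2, r_2 = 1/3.
Take r = r_1 = 3/2. Let y(x) = x^r sum_{n>=0} a_n x^n with a_0 = 1.
Substitute y = x^r sum a_n x^n and match x^{r+n}. The recurrence is
  D(n) a_n - 4 a_{n-1} - 1 a_{n-2} = 0,  where D(n) = (r+n)(r+n-1) + (-5/6)(r+n) + (1/2).
  a_n = [4 a_{n-1} + 1 a_{n-2}] / D(n).
Since the indicial polynomial factors as (r - r_1)(r - r_2), D(n) = (r_1 + n - r_1)(r_1 + n - r_2) = n(n + 7/6).
Evaluating step by step (a_0 = 1):
  n = 1: D(1) = 1(1 + 7/6) = 13/6; numerator = 4(1) = 4; a_1 = (4)/(13/6) = 24/13
  n = 2: D(2) = 2(2 + 7/6) = 19/3; numerator = 4(24/13) + 1(1) = 109/13; a_2 = (109/13)/(19/3) = 327/247
  n = 3: D(3) = 3(3 + 7/6) = 25/2; numerator = 4(327/247) + 1(24/13) = 1764/247; a_3 = (1764/247)/(25/2) = 3528/6175
  n = 4: D(4) = 4(4 + 7/6) = 62/3; numerator = 4(3528/6175) + 1(327/247) = 1173/325; a_4 = (1173/325)/(62/3) = 3519/20150

r = 3/2; a_0 = 1; a_1 = 24/13; a_2 = 327/247; a_3 = 3528/6175; a_4 = 3519/20150


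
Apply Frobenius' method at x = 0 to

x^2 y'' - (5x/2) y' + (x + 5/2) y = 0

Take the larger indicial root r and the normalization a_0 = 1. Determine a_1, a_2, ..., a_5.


Write in Frobenius form y'' + (p(x)/x) y' + (q(x)/x^2) y = 0:
  p(x) = -5/2,  q(x) = x + 5/2.
Indicial equation: r(r-1) + (-5/2) r + (5/2) = 0 -> roots r_1 = 5/2, r_2 = 1.
Take r = r_1 = 5/2. Let y(x) = x^r sum_{n>=0} a_n x^n with a_0 = 1.
Substitute y = x^r sum a_n x^n and match x^{r+n}. The recurrence is
  D(n) a_n + 1 a_{n-1} = 0,  where D(n) = (r+n)(r+n-1) + (-5/2)(r+n) + (5/2).
  a_n = -1 / D(n) * a_{n-1}.
Since the indicial polynomial factors as (r - r_1)(r - r_2), D(n) = (r_1 + n - r_1)(r_1 + n - r_2) = n(n + 3/2).
Evaluating step by step (a_0 = 1):
  n = 1: D(1) = 1(1 + 3/2) = 5/2; numerator = -1(1) = -1; a_1 = (-1)/(5/2) = -2/5
  n = 2: D(2) = 2(2 + 3/2) = 7; numerator = -1(-2/5) = 2/5; a_2 = (2/5)/(7) = 2/35
  n = 3: D(3) = 3(3 + 3/2) = 27/2; numerator = -1(2/35) = -2/35; a_3 = (-2/35)/(27/2) = -4/945
  n = 4: D(4) = 4(4 + 3/2) = 22; numerator = -1(-4/945) = 4/945; a_4 = (4/945)/(22) = 2/10395
  n = 5: D(5) = 5(5 + 3/2) = 65/2; numerator = -1(2/10395) = -2/10395; a_5 = (-2/10395)/(65/2) = -4/675675

r = 5/2; a_0 = 1; a_1 = -2/5; a_2 = 2/35; a_3 = -4/945; a_4 = 2/10395; a_5 = -4/675675
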